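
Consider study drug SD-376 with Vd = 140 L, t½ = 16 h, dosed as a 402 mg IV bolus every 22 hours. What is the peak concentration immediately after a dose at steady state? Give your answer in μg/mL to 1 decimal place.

Over one 22-h interval, 22/16 ≈ 1.375 half-lives elapse, leaving f ≈ 0.3856 of each dose.
At steady state, accumulation factor R = 1/(1 − e^(−kτ)) ≈ 1.6276.
Single-dose peak C₀ = D/Vd = 402/140 ≈ 2.871 μg/mL.
Steady-state peak Cmax,ss = C₀·R ≈ 2.871 × 1.6276 ≈ 4.673 μg/mL.

4.7 μg/mL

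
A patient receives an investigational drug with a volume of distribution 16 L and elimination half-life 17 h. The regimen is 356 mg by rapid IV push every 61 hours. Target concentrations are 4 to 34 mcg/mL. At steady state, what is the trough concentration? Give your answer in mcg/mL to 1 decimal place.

Over one 61-h interval, 61/17 ≈ 3.5882 half-lives elapse, leaving f ≈ 0.0831 of each dose.
Accumulation ratio R = 1/(1 − f) ≈ 1/0.9169 ≈ 1.0906.
Single-dose peak C₀ = D/Vd = 356/16 ≈ 22.250 mcg/mL.
Steady-state peak Cmax,ss = C₀·R ≈ 22.250 × 1.0906 ≈ 24.266 mcg/mL.
One interval later, Cmin,ss = Cmax,ss·e^(−kτ) ≈ 24.266 × 0.0831 ≈ 2.017 mcg/mL.
Trough 2.0 mcg/mL vs MEC 4 mcg/mL: subtherapeutic.

2.0 mcg/mL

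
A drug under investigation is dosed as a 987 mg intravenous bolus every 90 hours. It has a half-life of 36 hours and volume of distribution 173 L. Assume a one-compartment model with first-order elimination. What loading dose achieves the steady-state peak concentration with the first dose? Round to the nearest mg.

f = (1/2)^(90/36) ≈ 0.176777; accumulation ratio R = 1/(1−f) ≈ 1.21474.
Loading dose to hit Cmax,ss on first dose: D_load = D_maint·R ≈ 987 × 1.21474 ≈ 1198.95 mg.

1199 mg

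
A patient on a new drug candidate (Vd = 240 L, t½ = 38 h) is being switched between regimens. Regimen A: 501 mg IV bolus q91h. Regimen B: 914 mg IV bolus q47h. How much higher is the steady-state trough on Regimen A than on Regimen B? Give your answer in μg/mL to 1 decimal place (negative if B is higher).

Regimen A: f = (1/2)^(91/38) ≈ 0.1902; Cmin,ss = (501/240)·f/(1−f) ≈ 0.490 μg/mL.
Regimen B: f = (1/2)^(47/38) ≈ 0.4243; Cmin,ss = (914/240)·f/(1−f) ≈ 2.807 μg/mL.
Difference ≈ 0.490 − 2.807 ≈ -2.317 μg/mL.

-2.3 μg/mL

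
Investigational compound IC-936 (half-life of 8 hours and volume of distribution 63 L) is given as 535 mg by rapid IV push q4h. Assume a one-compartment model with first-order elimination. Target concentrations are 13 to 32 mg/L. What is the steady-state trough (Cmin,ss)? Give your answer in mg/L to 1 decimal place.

20.5 mg/L

k = ln2/t½ = ln2/8 ≈ 0.086643 h⁻¹; fraction remaining f = e^(−kτ) = e^(−0.086643×4) ≈ 0.7071.
Accumulation ratio R = 1/(1 − f) ≈ 1/0.2929 ≈ 3.4141.
Each bolus raises the concentration by D/Vd = 535/63 ≈ 8.492 mg/L.
Steady-state peak Cmax,ss = C₀·R ≈ 8.492 × 3.4141 ≈ 28.993 mg/L.
Steady-state trough Cmin,ss = Cmax,ss·f ≈ 28.993 × 0.7071 ≈ 20.501 mg/L.
Trough 20.5 mg/L vs MEC 13 mg/L: adequate.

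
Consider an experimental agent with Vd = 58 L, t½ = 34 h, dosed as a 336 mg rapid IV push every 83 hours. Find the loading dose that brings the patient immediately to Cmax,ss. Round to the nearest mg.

412 mg

f = (1/2)^(83/34) ≈ 0.184133; accumulation ratio R = 1/(1−f) ≈ 1.22569.
Loading dose to hit Cmax,ss on first dose: D_load = D_maint·R ≈ 336 × 1.22569 ≈ 411.83 mg.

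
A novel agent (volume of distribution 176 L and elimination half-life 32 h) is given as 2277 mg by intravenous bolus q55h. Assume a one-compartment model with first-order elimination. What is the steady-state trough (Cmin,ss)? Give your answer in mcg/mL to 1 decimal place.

τ/t½ = 55/32 ≈ 1.7188, so fraction remaining f = (1/2)^(55/32) ≈ 0.3038.
Each bolus raises the concentration by D/Vd = 2277/176 ≈ 12.938 mcg/mL.
Steady-state trough Cmin,ss = C₀·f/(1−f) ≈ 12.938 × 0.3038/0.6962 ≈ 5.646 mcg/mL.

5.6 mcg/mL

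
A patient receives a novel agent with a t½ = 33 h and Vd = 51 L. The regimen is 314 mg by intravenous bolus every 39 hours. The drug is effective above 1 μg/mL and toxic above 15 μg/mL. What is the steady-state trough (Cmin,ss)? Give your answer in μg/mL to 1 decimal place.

Over one 39-h interval, 39/33 ≈ 1.1818 half-lives elapse, leaving f ≈ 0.4408 of each dose.
Each bolus raises the concentration by D/Vd = 314/51 ≈ 6.157 μg/mL.
Steady-state trough Cmin,ss = C₀·f/(1−f) ≈ 6.157 × 0.4408/0.5592 ≈ 4.853 μg/mL.
Trough 4.9 μg/mL vs MEC 1 μg/mL: adequate.

4.9 μg/mL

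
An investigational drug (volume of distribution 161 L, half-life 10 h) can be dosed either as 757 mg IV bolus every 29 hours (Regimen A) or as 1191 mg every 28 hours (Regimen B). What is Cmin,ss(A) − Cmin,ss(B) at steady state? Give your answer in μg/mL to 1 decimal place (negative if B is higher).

-0.5 μg/mL

Regimen A: f = (1/2)^(29/10) ≈ 0.1340; Cmin,ss = (757/161)·f/(1−f) ≈ 0.728 μg/mL.
Regimen B: f = (1/2)^(28/10) ≈ 0.1436; Cmin,ss = (1191/161)·f/(1−f) ≈ 1.240 μg/mL.
Difference ≈ 0.728 − 1.240 ≈ -0.512 μg/mL.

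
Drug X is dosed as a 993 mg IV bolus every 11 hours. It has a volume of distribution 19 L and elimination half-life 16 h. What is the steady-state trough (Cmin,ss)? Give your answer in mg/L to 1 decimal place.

85.6 mg/L

Over one 11-h interval, 11/16 ≈ 0.6875 half-lives elapse, leaving f ≈ 0.6209 of each dose.
At steady state, accumulation factor R = 1/(1 − e^(−kτ)) ≈ 2.6378.
Each bolus raises the concentration by D/Vd = 993/19 ≈ 52.263 mg/L.
Cmax,ss = C₀/(1 − f) ≈ 52.263/0.3791 ≈ 137.861 mg/L.
Steady-state trough Cmin,ss = Cmax,ss·f ≈ 137.861 × 0.6209 ≈ 85.598 mg/L.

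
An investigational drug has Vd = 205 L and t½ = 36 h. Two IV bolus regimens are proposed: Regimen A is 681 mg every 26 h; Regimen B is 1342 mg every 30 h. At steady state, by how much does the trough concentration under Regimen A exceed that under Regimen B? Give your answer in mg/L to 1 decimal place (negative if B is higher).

Regimen A: f = (1/2)^(26/36) ≈ 0.6062; Cmin,ss = (681/205)·f/(1−f) ≈ 5.114 mg/L.
Regimen B: f = (1/2)^(30/36) ≈ 0.5612; Cmin,ss = (1342/205)·f/(1−f) ≈ 8.372 mg/L.
Difference ≈ 5.114 − 8.372 ≈ -3.258 mg/L.

-3.3 mg/L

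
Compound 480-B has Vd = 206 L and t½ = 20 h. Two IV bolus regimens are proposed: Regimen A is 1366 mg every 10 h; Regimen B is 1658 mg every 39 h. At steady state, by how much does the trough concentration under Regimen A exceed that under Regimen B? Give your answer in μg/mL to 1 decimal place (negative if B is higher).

13.2 μg/mL

Regimen A: f = (1/2)^(10/20) ≈ 0.7071; Cmin,ss = (1366/206)·f/(1−f) ≈ 16.008 μg/mL.
Regimen B: f = (1/2)^(39/20) ≈ 0.2588; Cmin,ss = (1658/206)·f/(1−f) ≈ 2.810 μg/mL.
Difference ≈ 16.008 − 2.810 ≈ 13.198 μg/mL.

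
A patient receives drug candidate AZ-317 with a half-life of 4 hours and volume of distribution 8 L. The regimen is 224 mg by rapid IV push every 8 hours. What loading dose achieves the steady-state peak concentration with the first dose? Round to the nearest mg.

f = (1/2)^(8/4) ≈ 0.250000; accumulation ratio R = 1/(1−f) ≈ 1.33333.
Loading dose to hit Cmax,ss on first dose: D_load = D_maint·R ≈ 224 × 1.33333 ≈ 298.67 mg.

299 mg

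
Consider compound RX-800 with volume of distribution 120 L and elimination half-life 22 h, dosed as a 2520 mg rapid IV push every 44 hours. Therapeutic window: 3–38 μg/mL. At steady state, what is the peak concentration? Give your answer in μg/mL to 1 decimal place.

The dosing interval is 2 half-lives, so f = 2^(−2) = 0.25.
Accumulation ratio R = 1/(1 − f) = 1/0.75 = 4/3.
Single-dose peak C₀ = D/Vd = 2520/120 = 21 μg/mL.
Steady-state peak Cmax,ss = C₀·R = 21 × 4/3 ≈ 28.000 μg/mL.
Peak 28.0 μg/mL vs MTC 38 μg/mL: below toxic threshold.

28.0 μg/mL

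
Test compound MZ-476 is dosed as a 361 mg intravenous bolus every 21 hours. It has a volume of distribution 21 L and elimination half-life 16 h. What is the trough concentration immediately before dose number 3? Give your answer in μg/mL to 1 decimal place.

9.7 μg/mL

f = (1/2)^(τ/t½) = (1/2)^(21/16) ≈ 0.4026.
C₀ = D/Vd = 361/21 ≈ 17.190 μg/mL.
Before the 3rd dose, 2 doses have been given. Superposition: Cmin = C₀·(f + f²).
≈ 17.190 × (0.4026 + 0.1621) ≈ 17.190 × 0.5647 ≈ 9.707 μg/mL.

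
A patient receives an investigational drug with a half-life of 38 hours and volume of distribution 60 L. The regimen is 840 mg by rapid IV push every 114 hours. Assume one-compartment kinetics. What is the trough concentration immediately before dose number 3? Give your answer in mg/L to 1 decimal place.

2.0 mg/L

f = (1/2)^(τ/t½) = (1/2)^(114/38) ≈ 0.1250.
C₀ = D/Vd = 840/60 ≈ 14.000 mg/L.
Before the 3rd dose, 2 doses have been given. Superposition: Cmin = C₀·(f + f²).
≈ 14.000 × (0.1250 + 0.0156) ≈ 14.000 × 0.1406 ≈ 1.968 mg/L.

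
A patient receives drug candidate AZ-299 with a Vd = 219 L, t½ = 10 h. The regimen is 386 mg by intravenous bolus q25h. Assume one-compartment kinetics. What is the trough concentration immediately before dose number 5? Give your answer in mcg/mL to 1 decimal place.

0.4 mcg/mL

f = (1/2)^(τ/t½) = (1/2)^(25/10) ≈ 0.1768.
C₀ = D/Vd = 386/219 ≈ 1.763 mcg/mL.
Before the 5th dose, 4 doses have been given. Superposition: Cmin = C₀·(f + f² + … + f^4).
≈ 1.763 × (0.1768 + 0.0313 + 0.0055 + 0.0010) ≈ 1.763 × 0.2146 ≈ 0.378 mcg/mL.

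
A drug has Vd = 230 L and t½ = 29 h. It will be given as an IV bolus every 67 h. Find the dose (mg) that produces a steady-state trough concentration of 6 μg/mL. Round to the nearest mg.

5465 mg

τ/t½ = 67/29 ≈ 2.3103, so f = (1/2)^(67/29) ≈ 0.201612.
Cmin,ss = (D/Vd)·f/(1−f), so D = Cmin,ss·Vd·(1−f)/f.
D = 6 × 230 × (1−f)/f ≈ 6 × 230 × 3.96002 ≈ 5464.83 mg.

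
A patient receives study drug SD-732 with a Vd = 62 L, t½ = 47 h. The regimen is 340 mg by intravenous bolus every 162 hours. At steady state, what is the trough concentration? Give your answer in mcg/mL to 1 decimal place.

Over one 162-h interval, 162/47 ≈ 3.4468 half-lives elapse, leaving f ≈ 0.0917 of each dose.
At steady state, accumulation factor R = 1/(1 − e^(−kτ)) ≈ 1.1010.
Each bolus raises the concentration by D/Vd = 340/62 ≈ 5.484 mcg/mL.
Cmax,ss = C₀/(1 − f) ≈ 5.484/0.9083 ≈ 6.038 mcg/mL.
One interval later, Cmin,ss = Cmax,ss·e^(−kτ) ≈ 6.038 × 0.0917 ≈ 0.554 mcg/mL.

0.6 mcg/mL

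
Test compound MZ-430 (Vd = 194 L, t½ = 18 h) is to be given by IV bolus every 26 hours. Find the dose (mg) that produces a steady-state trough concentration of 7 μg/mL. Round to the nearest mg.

τ/t½ = 26/18 ≈ 1.4444, so f = (1/2)^(26/18) ≈ 0.367434.
Cmin,ss = (D/Vd)·f/(1−f), so D = Cmin,ss·Vd·(1−f)/f.
D = 7 × 194 × (1−f)/f ≈ 7 × 194 × 1.72158 ≈ 2337.91 mg.

2338 mg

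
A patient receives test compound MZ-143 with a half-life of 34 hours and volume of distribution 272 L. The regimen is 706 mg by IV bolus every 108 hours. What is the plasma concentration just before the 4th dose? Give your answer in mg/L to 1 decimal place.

f = (1/2)^(τ/t½) = (1/2)^(108/34) ≈ 0.1106.
C₀ = D/Vd = 706/272 ≈ 2.596 mg/L.
Before the 4th dose, 3 doses have been given. Superposition: Cmin = C₀·(f + f² + … + f^3).
≈ 2.596 × (0.1106 + 0.0122 + 0.0014) ≈ 2.596 × 0.1242 ≈ 0.322 mg/L.

0.3 mg/L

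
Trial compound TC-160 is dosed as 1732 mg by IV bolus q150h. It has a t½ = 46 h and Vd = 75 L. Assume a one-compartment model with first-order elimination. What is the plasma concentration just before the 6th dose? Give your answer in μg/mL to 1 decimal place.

f = (1/2)^(τ/t½) = (1/2)^(150/46) ≈ 0.1043.
C₀ = D/Vd = 1732/75 ≈ 23.093 μg/mL.
Before the 6th dose, 5 doses have been given. Superposition: Cmin = C₀·(f + f² + … + f^5).
≈ 23.093 × (0.1043 + 0.0109 + 0.0011 + 0.0001 + 0.0000) ≈ 23.093 × 0.1164 ≈ 2.688 μg/mL.

2.7 μg/mL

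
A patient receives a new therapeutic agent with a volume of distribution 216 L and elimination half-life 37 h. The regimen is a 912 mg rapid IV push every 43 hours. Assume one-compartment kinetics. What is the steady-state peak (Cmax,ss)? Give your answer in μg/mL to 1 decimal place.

7.6 μg/mL

Over one 43-h interval, 43/37 ≈ 1.1622 half-lives elapse, leaving f ≈ 0.4468 of each dose.
At steady state, accumulation factor R = 1/(1 − e^(−kτ)) ≈ 1.8077.
Single-dose peak C₀ = D/Vd = 912/216 ≈ 4.222 μg/mL.
Steady-state peak Cmax,ss = C₀·R ≈ 4.222 × 1.8077 ≈ 7.632 μg/mL.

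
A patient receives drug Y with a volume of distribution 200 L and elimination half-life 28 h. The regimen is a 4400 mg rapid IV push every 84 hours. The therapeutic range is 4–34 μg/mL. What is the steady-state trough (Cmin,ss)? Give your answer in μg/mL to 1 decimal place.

The dosing interval is 3 half-lives, so f = 2^(−3) = 0.125.
At steady state, R = 1/(1 − 0.125) = 8/7.
Single-dose peak C₀ = D/Vd = 4400/200 = 22 μg/mL.
Steady-state peak Cmax,ss = C₀·R = 22 × 8/7 ≈ 25.143 μg/mL.
Steady-state trough Cmin,ss = Cmax,ss·f ≈ 25.143 × 0.125 ≈ 3.143 μg/mL.
Trough 3.1 μg/mL vs MEC 4 μg/mL: subtherapeutic.

3.1 μg/mL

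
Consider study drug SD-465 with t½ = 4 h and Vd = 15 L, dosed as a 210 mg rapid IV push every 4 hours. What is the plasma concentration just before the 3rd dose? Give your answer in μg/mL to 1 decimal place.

10.5 μg/mL

f = (1/2)^(τ/t½) = (1/2)^(4/4) ≈ 0.5000.
C₀ = D/Vd = 210/15 ≈ 14.000 μg/mL.
Before the 3rd dose, 2 doses have been given. Superposition: Cmin = C₀·(f + f²).
≈ 14.000 × (0.5000 + 0.2500) ≈ 14.000 × 0.7500 ≈ 10.500 μg/mL.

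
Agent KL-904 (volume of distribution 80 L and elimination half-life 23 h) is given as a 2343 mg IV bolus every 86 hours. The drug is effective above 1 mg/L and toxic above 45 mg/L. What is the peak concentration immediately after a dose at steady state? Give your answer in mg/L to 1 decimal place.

31.7 mg/L

k = ln2/t½ = ln2/23 ≈ 0.030137 h⁻¹; fraction remaining f = e^(−kτ) = e^(−0.030137×86) ≈ 0.0749.
Accumulation ratio R = 1/(1 − f) ≈ 1/0.9251 ≈ 1.0810.
Each bolus raises the concentration by D/Vd = 2343/80 ≈ 29.288 mg/L.
Cmax,ss = C₀/(1 − f) ≈ 29.288/0.9251 ≈ 31.659 mg/L.
Peak 31.7 mg/L vs MTC 45 mg/L: below toxic threshold.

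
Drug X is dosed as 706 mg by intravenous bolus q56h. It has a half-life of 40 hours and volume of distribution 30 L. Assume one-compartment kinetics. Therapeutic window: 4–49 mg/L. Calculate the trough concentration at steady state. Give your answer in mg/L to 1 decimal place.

τ/t½ = 56/40 ≈ 1.4, so fraction remaining f = (1/2)^(56/40) ≈ 0.3789.
At steady state, accumulation factor R = 1/(1 − e^(−kτ)) ≈ 1.6100.
Single-dose peak C₀ = D/Vd = 706/30 ≈ 23.533 mg/L.
Steady-state peak Cmax,ss = C₀·R ≈ 23.533 × 1.6100 ≈ 37.888 mg/L.
One interval later, Cmin,ss = Cmax,ss·e^(−kτ) ≈ 37.888 × 0.3789 ≈ 14.356 mg/L.
Trough 14.4 mg/L vs MEC 4 mg/L: adequate.

14.4 mg/L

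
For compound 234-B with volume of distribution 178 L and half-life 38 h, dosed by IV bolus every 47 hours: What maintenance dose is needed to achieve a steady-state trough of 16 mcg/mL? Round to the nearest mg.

3864 mg

τ/t½ = 47/38 ≈ 1.2368, so f = (1/2)^(47/38) ≈ 0.424300.
Cmin,ss = (D/Vd)·f/(1−f), so D = Cmin,ss·Vd·(1−f)/f.
D = 16 × 178 × (1−f)/f ≈ 16 × 178 × 1.35682 ≈ 3864.22 mg.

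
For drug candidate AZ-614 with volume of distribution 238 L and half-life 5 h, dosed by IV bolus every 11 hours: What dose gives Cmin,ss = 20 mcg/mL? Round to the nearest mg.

17111 mg

τ/t½ = 11/5 ≈ 2.2, so f = (1/2)^(11/5) ≈ 0.217638.
Cmin,ss = (D/Vd)·f/(1−f), so D = Cmin,ss·Vd·(1−f)/f.
D = 20 × 238 × (1−f)/f ≈ 20 × 238 × 3.59479 ≈ 17111.20 mg.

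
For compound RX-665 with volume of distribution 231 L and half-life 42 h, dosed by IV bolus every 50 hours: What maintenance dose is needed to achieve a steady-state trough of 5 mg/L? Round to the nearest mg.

τ/t½ = 50/42 ≈ 1.1905, so f = (1/2)^(50/42) ≈ 0.438158.
Cmin,ss = (D/Vd)·f/(1−f), so D = Cmin,ss·Vd·(1−f)/f.
D = 5 × 231 × (1−f)/f ≈ 5 × 231 × 1.28228 ≈ 1481.03 mg.

1481 mg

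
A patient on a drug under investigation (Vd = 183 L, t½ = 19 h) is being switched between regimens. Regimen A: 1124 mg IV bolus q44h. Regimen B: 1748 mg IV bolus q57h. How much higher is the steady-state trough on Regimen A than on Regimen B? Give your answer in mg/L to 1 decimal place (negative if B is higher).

0.2 mg/L

Regimen A: f = (1/2)^(44/19) ≈ 0.2009; Cmin,ss = (1124/183)·f/(1−f) ≈ 1.544 mg/L.
Regimen B: f = (1/2)^(57/19) ≈ 0.1250; Cmin,ss = (1748/183)·f/(1−f) ≈ 1.365 mg/L.
Difference ≈ 1.544 − 1.365 ≈ 0.179 mg/L.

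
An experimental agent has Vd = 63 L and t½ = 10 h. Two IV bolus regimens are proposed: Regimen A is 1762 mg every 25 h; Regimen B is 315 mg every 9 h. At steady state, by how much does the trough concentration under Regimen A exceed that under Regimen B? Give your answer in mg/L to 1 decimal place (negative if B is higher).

0.2 mg/L

Regimen A: f = (1/2)^(25/10) ≈ 0.1768; Cmin,ss = (1762/63)·f/(1−f) ≈ 6.007 mg/L.
Regimen B: f = (1/2)^(9/10) ≈ 0.5359; Cmin,ss = (315/63)·f/(1−f) ≈ 5.774 mg/L.
Difference ≈ 6.007 − 5.774 ≈ 0.233 mg/L.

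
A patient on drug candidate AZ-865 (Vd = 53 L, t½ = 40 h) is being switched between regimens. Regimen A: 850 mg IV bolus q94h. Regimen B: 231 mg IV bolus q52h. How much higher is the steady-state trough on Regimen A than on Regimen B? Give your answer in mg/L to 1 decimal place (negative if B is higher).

0.9 mg/L

Regimen A: f = (1/2)^(94/40) ≈ 0.1961; Cmin,ss = (850/53)·f/(1−f) ≈ 3.912 mg/L.
Regimen B: f = (1/2)^(52/40) ≈ 0.4061; Cmin,ss = (231/53)·f/(1−f) ≈ 2.980 mg/L.
Difference ≈ 3.912 − 2.980 ≈ 0.932 mg/L.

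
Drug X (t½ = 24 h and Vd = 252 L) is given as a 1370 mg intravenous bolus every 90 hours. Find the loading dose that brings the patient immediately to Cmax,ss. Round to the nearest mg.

f = (1/2)^(90/24) ≈ 0.074325; accumulation ratio R = 1/(1−f) ≈ 1.08029.
Loading dose to hit Cmax,ss on first dose: D_load = D_maint·R ≈ 1370 × 1.08029 ≈ 1480.00 mg.

1480 mg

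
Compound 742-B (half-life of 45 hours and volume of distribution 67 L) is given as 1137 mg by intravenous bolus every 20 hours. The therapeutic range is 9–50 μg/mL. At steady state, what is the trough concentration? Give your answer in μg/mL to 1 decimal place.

k = ln2/t½ = ln2/45 ≈ 0.015403 h⁻¹; fraction remaining f = e^(−kτ) = e^(−0.015403×20) ≈ 0.7349.
At steady state, accumulation factor R = 1/(1 − e^(−kτ)) ≈ 3.7722.
Single-dose peak C₀ = D/Vd = 1137/67 ≈ 16.970 μg/mL.
Steady-state peak Cmax,ss = C₀·R ≈ 16.970 × 3.7722 ≈ 64.014 μg/mL.
Steady-state trough Cmin,ss = Cmax,ss·f ≈ 64.014 × 0.7349 ≈ 47.044 μg/mL.
Trough 47.0 μg/mL vs MEC 9 μg/mL: adequate.

47.0 μg/mL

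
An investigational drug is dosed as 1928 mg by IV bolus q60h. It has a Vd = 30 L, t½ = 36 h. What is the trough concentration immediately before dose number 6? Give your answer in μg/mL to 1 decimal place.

f = (1/2)^(τ/t½) = (1/2)^(60/36) ≈ 0.3150.
C₀ = D/Vd = 1928/30 ≈ 64.267 μg/mL.
Before the 6th dose, 5 doses have been given. Superposition: Cmin = C₀·(f + f² + … + f^5).
≈ 64.267 × (0.3150 + 0.0992 + 0.0313 + 0.0098 + 0.0031) ≈ 64.267 × 0.4584 ≈ 29.460 μg/mL.

29.5 μg/mL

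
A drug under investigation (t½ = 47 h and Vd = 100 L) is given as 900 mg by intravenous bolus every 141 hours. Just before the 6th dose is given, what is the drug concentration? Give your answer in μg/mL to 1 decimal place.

1.3 μg/mL

f = (1/2)^(τ/t½) = (1/2)^(141/47) ≈ 0.1250.
C₀ = D/Vd = 900/100 ≈ 9.000 μg/mL.
Before the 6th dose, 5 doses have been given. Superposition: Cmin = C₀·(f + f² + … + f^5).
≈ 9.000 × (0.1250 + 0.0156 + 0.0020 + 0.0002 + 0.0000) ≈ 9.000 × 0.1428 ≈ 1.285 μg/mL.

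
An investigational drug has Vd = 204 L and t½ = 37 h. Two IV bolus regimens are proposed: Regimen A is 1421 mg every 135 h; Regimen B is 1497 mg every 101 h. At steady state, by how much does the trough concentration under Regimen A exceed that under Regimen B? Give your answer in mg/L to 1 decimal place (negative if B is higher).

-0.7 mg/L

Regimen A: f = (1/2)^(135/37) ≈ 0.0797; Cmin,ss = (1421/204)·f/(1−f) ≈ 0.603 mg/L.
Regimen B: f = (1/2)^(101/37) ≈ 0.1508; Cmin,ss = (1497/204)·f/(1−f) ≈ 1.303 mg/L.
Difference ≈ 0.603 − 1.303 ≈ -0.700 mg/L.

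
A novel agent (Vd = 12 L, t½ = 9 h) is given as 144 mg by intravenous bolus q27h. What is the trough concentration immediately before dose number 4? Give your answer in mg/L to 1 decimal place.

f = (1/2)^(τ/t½) = (1/2)^(27/9) ≈ 0.1250.
C₀ = D/Vd = 144/12 ≈ 12.000 mg/L.
Before the 4th dose, 3 doses have been given. Superposition: Cmin = C₀·(f + f² + … + f^3).
≈ 12.000 × (0.1250 + 0.0156 + 0.0020) ≈ 12.000 × 0.1426 ≈ 1.711 mg/L.

1.7 mg/L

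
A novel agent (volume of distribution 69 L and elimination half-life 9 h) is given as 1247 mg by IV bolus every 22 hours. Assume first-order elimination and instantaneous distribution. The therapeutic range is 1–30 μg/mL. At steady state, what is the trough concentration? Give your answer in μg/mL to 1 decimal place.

τ/t½ = 22/9 ≈ 2.4444, so fraction remaining f = (1/2)^(22/9) ≈ 0.1837.
Single-dose peak C₀ = D/Vd = 1247/69 ≈ 18.072 μg/mL.
Steady-state trough Cmin,ss = C₀·f/(1−f) ≈ 18.072 × 0.1837/0.8163 ≈ 4.067 μg/mL.
Trough 4.1 μg/mL vs MEC 1 μg/mL: adequate.

4.1 μg/mL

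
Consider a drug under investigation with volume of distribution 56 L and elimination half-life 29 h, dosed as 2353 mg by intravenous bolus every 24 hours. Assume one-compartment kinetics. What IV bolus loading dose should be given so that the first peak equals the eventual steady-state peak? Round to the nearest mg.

f = (1/2)^(24/29) ≈ 0.563471; accumulation ratio R = 1/(1−f) ≈ 2.29080.
Loading dose to hit Cmax,ss on first dose: D_load = D_maint·R ≈ 2353 × 2.29080 ≈ 5390.25 mg.

5390 mg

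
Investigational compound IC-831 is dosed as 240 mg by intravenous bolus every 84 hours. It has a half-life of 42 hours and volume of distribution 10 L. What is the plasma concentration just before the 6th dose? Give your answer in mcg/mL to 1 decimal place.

8.0 mcg/mL

f = (1/2)^(τ/t½) = (1/2)^(84/42) ≈ 0.2500.
C₀ = D/Vd = 240/10 ≈ 24.000 mcg/mL.
Before the 6th dose, 5 doses have been given. Superposition: Cmin = C₀·(f + f² + … + f^5).
≈ 24.000 × (0.2500 + 0.0625 + 0.0156 + 0.0039 + 0.0010) ≈ 24.000 × 0.3330 ≈ 7.992 mcg/mL.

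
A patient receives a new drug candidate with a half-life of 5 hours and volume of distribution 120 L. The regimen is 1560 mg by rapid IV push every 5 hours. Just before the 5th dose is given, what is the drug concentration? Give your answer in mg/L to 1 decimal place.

12.2 mg/L

f = (1/2)^(τ/t½) = (1/2)^(5/5) ≈ 0.5000.
C₀ = D/Vd = 1560/120 ≈ 13.000 mg/L.
Before the 5th dose, 4 doses have been given. Superposition: Cmin = C₀·(f + f² + … + f^4).
≈ 13.000 × (0.5000 + 0.2500 + 0.1250 + 0.0625) ≈ 13.000 × 0.9375 ≈ 12.188 mg/L.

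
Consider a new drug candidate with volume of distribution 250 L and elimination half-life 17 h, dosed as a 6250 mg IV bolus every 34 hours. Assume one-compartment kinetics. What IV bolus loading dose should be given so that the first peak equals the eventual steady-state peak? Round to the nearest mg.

8333 mg

f = (1/2)^(34/17) ≈ 0.250000; accumulation ratio R = 1/(1−f) ≈ 1.33333.
Loading dose to hit Cmax,ss on first dose: D_load = D_maint·R ≈ 6250 × 1.33333 ≈ 8333.31 mg.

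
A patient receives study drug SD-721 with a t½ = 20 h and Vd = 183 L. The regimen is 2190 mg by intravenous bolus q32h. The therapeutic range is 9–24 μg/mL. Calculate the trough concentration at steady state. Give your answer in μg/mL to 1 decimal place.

5.9 μg/mL

k = ln2/t½ = ln2/20 ≈ 0.034657 h⁻¹; fraction remaining f = e^(−kτ) = e^(−0.034657×32) ≈ 0.3299.
Accumulation ratio R = 1/(1 − f) ≈ 1/0.6701 ≈ 1.4923.
Each bolus raises the concentration by D/Vd = 2190/183 ≈ 11.967 μg/mL.
Cmax,ss = C₀/(1 − f) ≈ 11.967/0.6701 ≈ 17.859 μg/mL.
Steady-state trough Cmin,ss = Cmax,ss·f ≈ 17.859 × 0.3299 ≈ 5.892 μg/mL.
Trough 5.9 μg/mL vs MEC 9 μg/mL: subtherapeutic.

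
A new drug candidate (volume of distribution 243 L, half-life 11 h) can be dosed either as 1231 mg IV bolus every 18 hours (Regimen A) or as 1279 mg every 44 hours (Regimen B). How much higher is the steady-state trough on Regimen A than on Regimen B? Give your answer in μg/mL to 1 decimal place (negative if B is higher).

Regimen A: f = (1/2)^(18/11) ≈ 0.3217; Cmin,ss = (1231/243)·f/(1−f) ≈ 2.403 μg/mL.
Regimen B: f = (1/2)^(44/11) ≈ 0.0625; Cmin,ss = (1279/243)·f/(1−f) ≈ 0.351 μg/mL.
Difference ≈ 2.403 − 0.351 ≈ 2.052 μg/mL.

2.1 μg/mL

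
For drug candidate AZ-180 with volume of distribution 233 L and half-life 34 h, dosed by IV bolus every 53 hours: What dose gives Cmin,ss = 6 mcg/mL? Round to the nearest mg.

τ/t½ = 53/34 ≈ 1.5588, so f = (1/2)^(53/34) ≈ 0.339428.
Cmin,ss = (D/Vd)·f/(1−f), so D = Cmin,ss·Vd·(1−f)/f.
D = 6 × 233 × (1−f)/f ≈ 6 × 233 × 1.94613 ≈ 2720.69 mg.

2721 mg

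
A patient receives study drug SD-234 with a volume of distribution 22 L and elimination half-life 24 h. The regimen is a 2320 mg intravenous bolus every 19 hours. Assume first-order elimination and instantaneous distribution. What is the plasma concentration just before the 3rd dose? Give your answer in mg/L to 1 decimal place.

96.1 mg/L

f = (1/2)^(τ/t½) = (1/2)^(19/24) ≈ 0.5777.
C₀ = D/Vd = 2320/22 ≈ 105.455 mg/L.
Before the 3rd dose, 2 doses have been given. Superposition: Cmin = C₀·(f + f²).
≈ 105.455 × (0.5777 + 0.3337) ≈ 105.455 × 0.9114 ≈ 96.112 mg/L.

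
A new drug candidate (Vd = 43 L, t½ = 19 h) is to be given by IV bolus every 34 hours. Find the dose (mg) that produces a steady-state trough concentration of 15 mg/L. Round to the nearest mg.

1585 mg

τ/t½ = 34/19 ≈ 1.7895, so f = (1/2)^(34/19) ≈ 0.289278.
Cmin,ss = (D/Vd)·f/(1−f), so D = Cmin,ss·Vd·(1−f)/f.
D = 15 × 43 × (1−f)/f ≈ 15 × 43 × 2.45688 ≈ 1584.69 mg.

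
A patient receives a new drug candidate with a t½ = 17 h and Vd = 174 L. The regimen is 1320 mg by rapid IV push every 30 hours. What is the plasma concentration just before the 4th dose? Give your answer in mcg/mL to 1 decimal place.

f = (1/2)^(τ/t½) = (1/2)^(30/17) ≈ 0.2943.
C₀ = D/Vd = 1320/174 ≈ 7.586 mcg/mL.
Before the 4th dose, 3 doses have been given. Superposition: Cmin = C₀·(f + f² + … + f^3).
≈ 7.586 × (0.2943 + 0.0866 + 0.0255) ≈ 7.586 × 0.4064 ≈ 3.083 mcg/mL.

3.1 mcg/mL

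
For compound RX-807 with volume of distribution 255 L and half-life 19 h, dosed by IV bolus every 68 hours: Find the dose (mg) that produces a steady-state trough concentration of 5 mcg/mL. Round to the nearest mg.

13961 mg

τ/t½ = 68/19 ≈ 3.5789, so f = (1/2)^(68/19) ≈ 0.083682.
Cmin,ss = (D/Vd)·f/(1−f), so D = Cmin,ss·Vd·(1−f)/f.
D = 5 × 255 × (1−f)/f ≈ 5 × 255 × 10.95000 ≈ 13961.25 mg.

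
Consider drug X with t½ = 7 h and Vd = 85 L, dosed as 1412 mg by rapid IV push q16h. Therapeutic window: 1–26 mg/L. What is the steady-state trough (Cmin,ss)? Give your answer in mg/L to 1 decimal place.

τ/t½ = 16/7 ≈ 2.2857, so fraction remaining f = (1/2)^(16/7) ≈ 0.2051.
Single-dose peak C₀ = D/Vd = 1412/85 ≈ 16.612 mg/L.
Steady-state trough Cmin,ss = C₀·f/(1−f) ≈ 16.612 × 0.2051/0.7949 ≈ 4.286 mg/L.
Trough 4.3 mg/L vs MEC 1 mg/L: adequate.

4.3 mg/L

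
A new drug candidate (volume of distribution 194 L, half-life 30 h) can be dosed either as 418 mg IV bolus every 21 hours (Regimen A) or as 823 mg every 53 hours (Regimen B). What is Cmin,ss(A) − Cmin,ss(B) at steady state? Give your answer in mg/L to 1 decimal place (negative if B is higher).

1.7 mg/L

Regimen A: f = (1/2)^(21/30) ≈ 0.6156; Cmin,ss = (418/194)·f/(1−f) ≈ 3.451 mg/L.
Regimen B: f = (1/2)^(53/30) ≈ 0.2939; Cmin,ss = (823/194)·f/(1−f) ≈ 1.766 mg/L.
Difference ≈ 3.451 − 1.766 ≈ 1.685 mg/L.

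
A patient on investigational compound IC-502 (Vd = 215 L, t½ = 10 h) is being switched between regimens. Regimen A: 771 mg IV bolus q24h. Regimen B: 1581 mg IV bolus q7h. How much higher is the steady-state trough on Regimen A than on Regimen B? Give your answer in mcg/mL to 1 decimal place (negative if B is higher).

-10.9 mcg/mL

Regimen A: f = (1/2)^(24/10) ≈ 0.1895; Cmin,ss = (771/215)·f/(1−f) ≈ 0.838 mcg/mL.
Regimen B: f = (1/2)^(7/10) ≈ 0.6156; Cmin,ss = (1581/215)·f/(1−f) ≈ 11.776 mcg/mL.
Difference ≈ 0.838 − 11.776 ≈ -10.938 mcg/mL.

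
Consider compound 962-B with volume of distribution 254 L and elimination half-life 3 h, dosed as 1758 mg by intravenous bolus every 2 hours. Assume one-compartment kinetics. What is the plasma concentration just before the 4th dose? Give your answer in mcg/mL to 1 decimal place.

8.8 mcg/mL

f = (1/2)^(τ/t½) = (1/2)^(2/3) ≈ 0.6300.
C₀ = D/Vd = 1758/254 ≈ 6.921 mcg/mL.
Before the 4th dose, 3 doses have been given. Superposition: Cmin = C₀·(f + f² + … + f^3).
≈ 6.921 × (0.6300 + 0.3969 + 0.2500) ≈ 6.921 × 1.2769 ≈ 8.837 mcg/mL.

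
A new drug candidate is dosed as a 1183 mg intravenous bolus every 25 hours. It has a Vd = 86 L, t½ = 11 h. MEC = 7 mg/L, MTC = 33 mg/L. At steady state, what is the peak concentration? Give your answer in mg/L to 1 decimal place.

17.3 mg/L

k = ln2/t½ = ln2/11 ≈ 0.063013 h⁻¹; fraction remaining f = e^(−kτ) = e^(−0.063013×25) ≈ 0.2069.
Accumulation ratio R = 1/(1 − f) ≈ 1/0.7931 ≈ 1.2609.
Each bolus raises the concentration by D/Vd = 1183/86 ≈ 13.756 mg/L.
Steady-state peak Cmax,ss = C₀·R ≈ 13.756 × 1.2609 ≈ 17.345 mg/L.
Peak 17.3 mg/L vs MTC 33 mg/L: below toxic threshold.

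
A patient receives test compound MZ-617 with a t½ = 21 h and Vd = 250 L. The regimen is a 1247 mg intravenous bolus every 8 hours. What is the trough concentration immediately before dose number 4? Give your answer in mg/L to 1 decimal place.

f = (1/2)^(τ/t½) = (1/2)^(8/21) ≈ 0.7679.
C₀ = D/Vd = 1247/250 ≈ 4.988 mg/L.
Before the 4th dose, 3 doses have been given. Superposition: Cmin = C₀·(f + f² + … + f^3).
≈ 4.988 × (0.7679 + 0.5897 + 0.4528) ≈ 4.988 × 1.8104 ≈ 9.030 mg/L.

9.0 mg/L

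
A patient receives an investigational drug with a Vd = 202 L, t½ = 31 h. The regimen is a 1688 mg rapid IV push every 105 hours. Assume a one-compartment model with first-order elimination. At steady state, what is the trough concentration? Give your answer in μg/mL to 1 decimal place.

0.9 μg/mL

k = ln2/t½ = ln2/31 ≈ 0.022360 h⁻¹; fraction remaining f = e^(−kτ) = e^(−0.022360×105) ≈ 0.0956.
Single-dose peak C₀ = D/Vd = 1688/202 ≈ 8.356 μg/mL.
Steady-state trough Cmin,ss = C₀·f/(1−f) ≈ 8.356 × 0.0956/0.9044 ≈ 0.883 μg/mL.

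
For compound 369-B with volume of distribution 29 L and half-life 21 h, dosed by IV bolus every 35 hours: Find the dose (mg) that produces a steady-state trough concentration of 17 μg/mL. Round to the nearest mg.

1072 mg

τ/t½ = 35/21 ≈ 1.6667, so f = (1/2)^(35/21) ≈ 0.314980.
Cmin,ss = (D/Vd)·f/(1−f), so D = Cmin,ss·Vd·(1−f)/f.
D = 17 × 29 × (1−f)/f ≈ 17 × 29 × 2.17480 ≈ 1072.18 mg.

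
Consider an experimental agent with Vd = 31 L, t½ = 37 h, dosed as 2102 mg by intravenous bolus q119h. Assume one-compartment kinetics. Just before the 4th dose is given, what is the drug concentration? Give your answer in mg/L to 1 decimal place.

f = (1/2)^(τ/t½) = (1/2)^(119/37) ≈ 0.1076.
C₀ = D/Vd = 2102/31 ≈ 67.806 mg/L.
Before the 4th dose, 3 doses have been given. Superposition: Cmin = C₀·(f + f² + … + f^3).
≈ 67.806 × (0.1076 + 0.0116 + 0.0012) ≈ 67.806 × 0.1204 ≈ 8.164 mg/L.

8.2 mg/L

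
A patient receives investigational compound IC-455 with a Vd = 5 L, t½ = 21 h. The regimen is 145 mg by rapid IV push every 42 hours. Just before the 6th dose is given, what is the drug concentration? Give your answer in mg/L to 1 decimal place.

9.7 mg/L

f = (1/2)^(τ/t½) = (1/2)^(42/21) ≈ 0.2500.
C₀ = D/Vd = 145/5 ≈ 29.000 mg/L.
Before the 6th dose, 5 doses have been given. Superposition: Cmin = C₀·(f + f² + … + f^5).
≈ 29.000 × (0.2500 + 0.0625 + 0.0156 + 0.0039 + 0.0010) ≈ 29.000 × 0.3330 ≈ 9.657 mg/L.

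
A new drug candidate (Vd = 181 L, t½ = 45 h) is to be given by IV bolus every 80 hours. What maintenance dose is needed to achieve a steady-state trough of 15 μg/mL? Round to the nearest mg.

τ/t½ = 80/45 ≈ 1.7778, so f = (1/2)^(80/45) ≈ 0.291632.
Cmin,ss = (D/Vd)·f/(1−f), so D = Cmin,ss·Vd·(1−f)/f.
D = 15 × 181 × (1−f)/f ≈ 15 × 181 × 2.42898 ≈ 6594.68 mg.

6595 mg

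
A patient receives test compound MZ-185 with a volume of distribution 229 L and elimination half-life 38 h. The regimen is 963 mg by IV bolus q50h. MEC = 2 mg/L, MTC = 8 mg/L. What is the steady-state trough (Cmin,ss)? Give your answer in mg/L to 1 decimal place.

τ/t½ = 50/38 ≈ 1.3158, so fraction remaining f = (1/2)^(50/38) ≈ 0.4017.
At steady state, accumulation factor R = 1/(1 − e^(−kτ)) ≈ 1.6714.
Single-dose peak C₀ = D/Vd = 963/229 ≈ 4.205 mg/L.
Cmax,ss = C₀/(1 − f) ≈ 4.205/0.5983 ≈ 7.028 mg/L.
Steady-state trough Cmin,ss = Cmax,ss·f ≈ 7.028 × 0.4017 ≈ 2.823 mg/L.
Trough 2.8 mg/L vs MEC 2 mg/L: adequate.

2.8 mg/L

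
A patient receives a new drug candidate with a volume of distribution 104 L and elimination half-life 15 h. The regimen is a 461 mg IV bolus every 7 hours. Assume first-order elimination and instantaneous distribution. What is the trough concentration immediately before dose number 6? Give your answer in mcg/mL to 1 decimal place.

9.3 mcg/mL

f = (1/2)^(τ/t½) = (1/2)^(7/15) ≈ 0.7236.
C₀ = D/Vd = 461/104 ≈ 4.433 mcg/mL.
Before the 6th dose, 5 doses have been given. Superposition: Cmin = C₀·(f + f² + … + f^5).
≈ 4.433 × (0.7236 + 0.5236 + 0.3789 + 0.2742 + 0.1984) ≈ 4.433 × 2.0987 ≈ 9.304 mcg/mL.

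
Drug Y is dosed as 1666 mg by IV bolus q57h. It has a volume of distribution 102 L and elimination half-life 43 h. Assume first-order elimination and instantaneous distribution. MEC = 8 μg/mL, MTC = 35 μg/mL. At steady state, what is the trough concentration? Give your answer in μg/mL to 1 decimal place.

10.8 μg/mL

τ/t½ = 57/43 ≈ 1.3256, so fraction remaining f = (1/2)^(57/43) ≈ 0.3990.
Accumulation ratio R = 1/(1 − f) ≈ 1/0.6010 ≈ 1.6639.
Each bolus raises the concentration by D/Vd = 1666/102 ≈ 16.333 μg/mL.
Steady-state peak Cmax,ss = C₀·R ≈ 16.333 × 1.6639 ≈ 27.176 μg/mL.
One interval later, Cmin,ss = Cmax,ss·e^(−kτ) ≈ 27.176 × 0.3990 ≈ 10.843 μg/mL.
Trough 10.8 μg/mL vs MEC 8 μg/mL: adequate.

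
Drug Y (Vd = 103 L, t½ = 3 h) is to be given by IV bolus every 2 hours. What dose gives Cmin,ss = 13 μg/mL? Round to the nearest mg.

787 mg

τ/t½ = 2/3 ≈ 0.66667, so f = (1/2)^(2/3) ≈ 0.629961.
Cmin,ss = (D/Vd)·f/(1−f), so D = Cmin,ss·Vd·(1−f)/f.
D = 13 × 103 × (1−f)/f ≈ 13 × 103 × 0.58740 ≈ 786.53 mg.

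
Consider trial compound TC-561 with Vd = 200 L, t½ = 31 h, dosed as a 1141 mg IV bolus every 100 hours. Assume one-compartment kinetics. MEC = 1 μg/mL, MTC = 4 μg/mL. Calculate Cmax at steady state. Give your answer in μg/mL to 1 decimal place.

τ/t½ = 100/31 ≈ 3.2258, so fraction remaining f = (1/2)^(100/31) ≈ 0.1069.
At steady state, accumulation factor R = 1/(1 − e^(−kτ)) ≈ 1.1197.
Single-dose peak C₀ = D/Vd = 1141/200 ≈ 5.705 μg/mL.
Steady-state peak Cmax,ss = C₀·R ≈ 5.705 × 1.1197 ≈ 6.388 μg/mL.
Peak 6.4 μg/mL vs MTC 4 μg/mL: exceeds toxic threshold.

6.4 μg/mL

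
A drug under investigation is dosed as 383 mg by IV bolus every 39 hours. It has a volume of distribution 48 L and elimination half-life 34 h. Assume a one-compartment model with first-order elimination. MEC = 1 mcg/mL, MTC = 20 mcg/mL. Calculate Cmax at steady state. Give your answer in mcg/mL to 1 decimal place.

Over one 39-h interval, 39/34 ≈ 1.1471 half-lives elapse, leaving f ≈ 0.4515 of each dose.
At steady state, accumulation factor R = 1/(1 − e^(−kτ)) ≈ 1.8232.
Single-dose peak C₀ = D/Vd = 383/48 ≈ 7.979 mcg/mL.
Steady-state peak Cmax,ss = C₀·R ≈ 7.979 × 1.8232 ≈ 14.547 mcg/mL.
Peak 14.5 mcg/mL vs MTC 20 mcg/mL: below toxic threshold.

14.5 mcg/mL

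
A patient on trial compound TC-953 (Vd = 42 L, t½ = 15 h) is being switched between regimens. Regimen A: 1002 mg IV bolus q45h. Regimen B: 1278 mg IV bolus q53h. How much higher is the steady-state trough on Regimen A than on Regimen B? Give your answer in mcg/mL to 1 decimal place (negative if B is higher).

0.5 mcg/mL

Regimen A: f = (1/2)^(45/15) ≈ 0.1250; Cmin,ss = (1002/42)·f/(1−f) ≈ 3.408 mcg/mL.
Regimen B: f = (1/2)^(53/15) ≈ 0.0864; Cmin,ss = (1278/42)·f/(1−f) ≈ 2.878 mcg/mL.
Difference ≈ 3.408 − 2.878 ≈ 0.530 mcg/mL.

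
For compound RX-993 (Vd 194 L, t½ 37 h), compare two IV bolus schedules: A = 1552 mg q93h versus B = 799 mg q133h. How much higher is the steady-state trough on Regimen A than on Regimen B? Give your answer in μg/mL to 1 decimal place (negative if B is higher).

1.3 μg/mL

Regimen A: f = (1/2)^(93/37) ≈ 0.1751; Cmin,ss = (1552/194)·f/(1−f) ≈ 1.698 μg/mL.
Regimen B: f = (1/2)^(133/37) ≈ 0.0828; Cmin,ss = (799/194)·f/(1−f) ≈ 0.372 μg/mL.
Difference ≈ 1.698 − 0.372 ≈ 1.326 μg/mL.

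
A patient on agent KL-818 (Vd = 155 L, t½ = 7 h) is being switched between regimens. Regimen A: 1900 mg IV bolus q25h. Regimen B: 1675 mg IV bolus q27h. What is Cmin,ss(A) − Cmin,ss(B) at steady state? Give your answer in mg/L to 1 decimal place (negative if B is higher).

Regimen A: f = (1/2)^(25/7) ≈ 0.0841; Cmin,ss = (1900/155)·f/(1−f) ≈ 1.126 mg/L.
Regimen B: f = (1/2)^(27/7) ≈ 0.0690; Cmin,ss = (1675/155)·f/(1−f) ≈ 0.801 mg/L.
Difference ≈ 1.126 − 0.801 ≈ 0.325 mg/L.

0.3 mg/L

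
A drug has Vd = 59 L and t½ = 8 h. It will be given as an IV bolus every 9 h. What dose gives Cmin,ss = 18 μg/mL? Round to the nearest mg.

τ/t½ = 9/8 ≈ 1.125, so f = (1/2)^(9/8) ≈ 0.458502.
Cmin,ss = (D/Vd)·f/(1−f), so D = Cmin,ss·Vd·(1−f)/f.
D = 18 × 59 × (1−f)/f ≈ 18 × 59 × 1.18102 ≈ 1254.24 mg.

1254 mg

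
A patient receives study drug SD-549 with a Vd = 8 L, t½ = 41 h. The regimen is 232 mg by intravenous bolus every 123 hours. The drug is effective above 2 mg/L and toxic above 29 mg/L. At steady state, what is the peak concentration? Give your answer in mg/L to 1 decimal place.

τ = 123 h = 3 half-lives, so f = (1/2)^3 = 0.125.
At steady state, R = 1/(1 − 0.125) = 8/7.
Single-dose peak C₀ = D/Vd = 232/8 = 29 mg/L.
Steady-state peak Cmax,ss = C₀·R = 29 × 8/7 ≈ 33.143 mg/L.
Peak 33.1 mg/L vs MTC 29 mg/L: exceeds toxic threshold.

33.1 mg/L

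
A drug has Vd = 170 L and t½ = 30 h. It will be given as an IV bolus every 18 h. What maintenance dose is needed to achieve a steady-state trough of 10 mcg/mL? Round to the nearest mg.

τ/t½ = 18/30 ≈ 0.6, so f = (1/2)^(18/30) ≈ 0.659754.
Cmin,ss = (D/Vd)·f/(1−f), so D = Cmin,ss·Vd·(1−f)/f.
D = 10 × 170 × (1−f)/f ≈ 10 × 170 × 0.51572 ≈ 876.72 mg.

877 mg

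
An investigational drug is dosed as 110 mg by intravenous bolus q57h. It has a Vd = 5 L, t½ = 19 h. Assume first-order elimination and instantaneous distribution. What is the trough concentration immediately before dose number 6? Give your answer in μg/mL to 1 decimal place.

3.1 μg/mL

f = (1/2)^(τ/t½) = (1/2)^(57/19) ≈ 0.1250.
C₀ = D/Vd = 110/5 ≈ 22.000 μg/mL.
Before the 6th dose, 5 doses have been given. Superposition: Cmin = C₀·(f + f² + … + f^5).
≈ 22.000 × (0.1250 + 0.0156 + 0.0020 + 0.0002 + 0.0000) ≈ 22.000 × 0.1428 ≈ 3.142 μg/mL.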